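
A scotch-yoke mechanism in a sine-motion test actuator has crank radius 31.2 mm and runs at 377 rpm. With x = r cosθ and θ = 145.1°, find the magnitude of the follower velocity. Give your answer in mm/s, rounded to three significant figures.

705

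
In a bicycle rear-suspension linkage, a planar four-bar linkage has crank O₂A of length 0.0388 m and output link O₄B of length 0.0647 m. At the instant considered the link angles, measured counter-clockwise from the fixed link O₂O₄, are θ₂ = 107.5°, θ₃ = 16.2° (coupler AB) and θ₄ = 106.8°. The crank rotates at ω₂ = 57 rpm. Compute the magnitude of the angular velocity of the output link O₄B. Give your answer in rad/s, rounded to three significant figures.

3.58

ω₂ = 5.969 rad/s (from 57 rpm).
Differentiating the loop-closure r₂e^{iθ₂}+r₃e^{iθ₃}=r₁+r₄e^{iθ₄} gives r₂ω₂e^{iθ₂}+r₃ω₃e^{iθ₃}=r₄ω₄e^{iθ₄}.
Eliminating the other unknown: ω₄ = r₂ω₂ sin(θ₂−θ₃) / [r₄ sin(θ₄−θ₃)].
Numerator sine = +0.99974; denominator sine = +0.99995.
Result = 0.0388·5.969·(+0.99974) / (0.0647·(+0.99995)) = +3.5788 rad/s; magnitude 3.5788 rad/s.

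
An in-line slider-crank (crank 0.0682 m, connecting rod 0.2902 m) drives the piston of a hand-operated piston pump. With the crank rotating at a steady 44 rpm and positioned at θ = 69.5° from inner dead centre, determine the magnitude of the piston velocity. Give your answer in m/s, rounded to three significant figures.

ω = 2π·44/60 = 4.608 rad/s
For an in-line slider-crank, x = r cosθ + √(L² − r² sin²θ), so v = −rω sinθ·[1 + r cosθ/√(L² − r² sin²θ)].
With r = 0.0682 m, L = 0.2902 m, θ = 69.5°: √(L² − r² sin²θ) = 0.28308 m.
v = −0.0682·4.608·0.93667·[1 + 0.0682·0.35021/0.28308] = -0.31918 m/s.
|v| = 0.31918 m/s.

0.319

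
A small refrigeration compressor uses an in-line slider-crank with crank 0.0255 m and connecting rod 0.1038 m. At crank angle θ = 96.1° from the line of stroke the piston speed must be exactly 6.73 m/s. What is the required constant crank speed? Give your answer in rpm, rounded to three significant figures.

For an in-line slider-crank, |v_piston| = rω|sinθ|·[1 + r cosθ/√(L² − r² sin²θ)].
With r = 0.0255 m, L = 0.1038 m, θ = 96.1°: the bracketed kinematic factor |dx/dθ| = 0.024673 m.
ω = v/|dx/dθ| = 6.73/0.024673 = 272.77 rad/s.
N = 60ω/(2π) = 2604.7 rpm.

2600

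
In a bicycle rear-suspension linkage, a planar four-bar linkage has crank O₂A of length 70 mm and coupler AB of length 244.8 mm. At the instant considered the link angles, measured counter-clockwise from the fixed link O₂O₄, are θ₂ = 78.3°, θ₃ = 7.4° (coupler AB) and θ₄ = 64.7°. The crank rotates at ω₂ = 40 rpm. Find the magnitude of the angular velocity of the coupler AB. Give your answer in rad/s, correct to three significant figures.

0.335

ω₂ = 4.189 rad/s (from 40 rpm).
Differentiating the loop-closure r₂e^{iθ₂}+r₃e^{iθ₃}=r₁+r₄e^{iθ₄} gives r₂ω₂e^{iθ₂}+r₃ω₃e^{iθ₃}=r₄ω₄e^{iθ₄}.
Eliminating the other unknown: ω₃ = r₂ω₂ sin(θ₄−θ₂) / [r₃ sin(θ₃−θ₄)].
Numerator sine = -0.23514; denominator sine = -0.84151.
Result = 0.07·4.189·(-0.23514) / (0.2448·(-0.84151)) = +0.33469 rad/s; magnitude 0.33469 rad/s.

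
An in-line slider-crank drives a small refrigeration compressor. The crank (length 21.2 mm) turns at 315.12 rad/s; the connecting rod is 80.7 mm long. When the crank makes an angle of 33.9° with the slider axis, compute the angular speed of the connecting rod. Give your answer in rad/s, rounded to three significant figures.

69.5

ω = 315.1 rad/s
The rod makes angle φ with the slider axis where L sinφ = r sinθ; differentiating, L cosφ·φ̇ = r ω cosθ.
L cosφ = √(L² − r² sin²θ) = 0.079829 m.
|ω_rod| = r ω |cosθ| / √(L² − r² sin²θ) = 0.0212·315.1·0.83001/0.079829 = 69.46 rad/s.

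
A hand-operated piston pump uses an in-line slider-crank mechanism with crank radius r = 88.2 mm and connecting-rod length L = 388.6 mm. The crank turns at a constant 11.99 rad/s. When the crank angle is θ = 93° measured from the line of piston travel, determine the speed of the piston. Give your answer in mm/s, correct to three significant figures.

1040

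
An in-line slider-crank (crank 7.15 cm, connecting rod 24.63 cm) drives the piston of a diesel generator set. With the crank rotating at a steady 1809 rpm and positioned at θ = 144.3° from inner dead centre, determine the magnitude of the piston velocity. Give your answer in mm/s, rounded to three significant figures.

6010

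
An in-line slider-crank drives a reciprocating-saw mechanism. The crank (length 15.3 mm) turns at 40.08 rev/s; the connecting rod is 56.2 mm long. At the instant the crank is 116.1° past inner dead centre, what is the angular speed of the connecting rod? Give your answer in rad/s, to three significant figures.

ω = 251.8 rad/s (converted from 40.08 rev/s).
The rod makes angle φ with the slider axis where L sinφ = r sinθ; differentiating, L cosφ·φ̇ = r ω cosθ.
L cosφ = √(L² − r² sin²θ) = 0.054495 m.
|ω_rod| = r ω |cosθ| / √(L² − r² sin²θ) = 0.0153·251.8·0.43994/0.054495 = 31.106 rad/s.

31.1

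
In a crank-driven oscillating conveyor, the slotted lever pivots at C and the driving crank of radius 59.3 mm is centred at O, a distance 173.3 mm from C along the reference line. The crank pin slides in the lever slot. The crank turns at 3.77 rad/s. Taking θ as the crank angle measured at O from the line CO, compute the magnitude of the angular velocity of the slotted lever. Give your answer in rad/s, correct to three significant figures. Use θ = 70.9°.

0.644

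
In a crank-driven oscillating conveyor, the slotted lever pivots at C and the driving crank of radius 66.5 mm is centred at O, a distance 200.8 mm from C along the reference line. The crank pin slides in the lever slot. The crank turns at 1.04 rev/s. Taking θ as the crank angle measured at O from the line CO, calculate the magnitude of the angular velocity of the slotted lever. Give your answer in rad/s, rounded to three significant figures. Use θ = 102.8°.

0.246

ω = 6.535 rad/s (from 1.04 rev/s).
Crank pin A relative to C: A = (d + r cosθ, r sinθ); lever angle φ = atan2(r sinθ, d + r cosθ).
Differentiating tanφ: φ̇ = rω(d cosθ + r)/(d² + r² + 2dr cosθ).
d² + r² + 2dr cosθ = |CA|² = 0.0388261 m²;  d cosθ + r = +0.022013 m.
|ω_lever| = |0.0665·6.535·+0.022013| / 0.0388261 = 0.24637 rad/s.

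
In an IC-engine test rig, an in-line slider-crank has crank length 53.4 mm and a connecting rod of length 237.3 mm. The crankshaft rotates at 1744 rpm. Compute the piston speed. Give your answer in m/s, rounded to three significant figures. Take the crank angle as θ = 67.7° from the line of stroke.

9.81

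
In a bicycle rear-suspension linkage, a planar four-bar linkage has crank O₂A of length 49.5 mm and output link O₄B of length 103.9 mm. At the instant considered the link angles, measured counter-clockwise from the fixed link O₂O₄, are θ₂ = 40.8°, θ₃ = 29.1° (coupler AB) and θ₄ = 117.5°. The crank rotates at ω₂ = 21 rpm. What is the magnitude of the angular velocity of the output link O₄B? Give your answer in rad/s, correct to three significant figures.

ω₂ = 2.199 rad/s (from 21 rpm).
Differentiating the loop-closure r₂e^{iθ₂}+r₃e^{iθ₃}=r₁+r₄e^{iθ₄} gives r₂ω₂e^{iθ₂}+r₃ω₃e^{iθ₃}=r₄ω₄e^{iθ₄}.
Eliminating the other unknown: ω₄ = r₂ω₂ sin(θ₂−θ₃) / [r₄ sin(θ₄−θ₃)].
Numerator sine = +0.20279; denominator sine = +0.99961.
Result = 0.0495·2.199·(+0.20279) / (0.1039·(+0.99961)) = +0.21254 rad/s; magnitude 0.21254 rad/s.

0.213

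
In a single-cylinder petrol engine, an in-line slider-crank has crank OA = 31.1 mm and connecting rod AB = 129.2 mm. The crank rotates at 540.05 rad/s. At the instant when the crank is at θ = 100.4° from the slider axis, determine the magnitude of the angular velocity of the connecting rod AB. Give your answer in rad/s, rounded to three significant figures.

ω = 540 rad/s
The rod makes angle φ with the slider axis where L sinφ = r sinθ; differentiating, L cosφ·φ̇ = r ω cosθ.
L cosφ = √(L² − r² sin²θ) = 0.12553 m.
|ω_rod| = r ω |cosθ| / √(L² − r² sin²θ) = 0.0311·540·0.18052/0.12553 = 24.154 rad/s.

24.2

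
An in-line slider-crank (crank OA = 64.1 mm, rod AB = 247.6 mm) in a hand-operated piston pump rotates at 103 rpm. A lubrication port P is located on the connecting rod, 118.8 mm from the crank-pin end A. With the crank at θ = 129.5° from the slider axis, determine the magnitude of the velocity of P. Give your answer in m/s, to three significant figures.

0.541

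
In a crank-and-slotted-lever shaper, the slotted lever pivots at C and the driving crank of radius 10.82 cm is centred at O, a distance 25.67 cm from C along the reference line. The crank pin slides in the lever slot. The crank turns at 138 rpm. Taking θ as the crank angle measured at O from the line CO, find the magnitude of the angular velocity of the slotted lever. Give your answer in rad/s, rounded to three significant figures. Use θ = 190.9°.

ω = 14.45 rad/s (from 138 rpm).
Crank pin A relative to C: A = (d + r cosθ, r sinθ); lever angle φ = atan2(r sinθ, d + r cosθ).
Differentiating tanφ: φ̇ = rω(d cosθ + r)/(d² + r² + 2dr cosθ).
d² + r² + 2dr cosθ = |CA|² = 0.0230544 m²;  d cosθ + r = -0.14387 m.
|ω_lever| = |0.1082·14.45·-0.14387| / 0.0230544 = 9.7577 rad/s.

9.76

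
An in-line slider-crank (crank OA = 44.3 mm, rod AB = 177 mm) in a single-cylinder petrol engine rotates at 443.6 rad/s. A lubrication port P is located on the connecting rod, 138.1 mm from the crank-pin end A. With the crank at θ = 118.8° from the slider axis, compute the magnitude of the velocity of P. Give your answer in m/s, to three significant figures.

15.7

ω = 443.6 rad/s.  Crank-pin speed |V_A| = rω = 19.651 m/s, perpendicular to OA.
Rod angle: sinφ = −(r/L) sinθ ⇒ φ = -12.669°; ω_rod = −rω cosθ/√(L²−r²sin²θ) = +54.822 rad/s.
V_P = V_A + ω_rod × AP, with AP = 0.1381 m along the rod.
Components: V_Px = −rω sinθ − a·ω_rod·sinφ = -15.56 m/s;  V_Py = rω cosθ + a·ω_rod·cosφ = -2.0806 m/s.
|V_P| = √(V_Px² + V_Py²) = 15.699 m/s.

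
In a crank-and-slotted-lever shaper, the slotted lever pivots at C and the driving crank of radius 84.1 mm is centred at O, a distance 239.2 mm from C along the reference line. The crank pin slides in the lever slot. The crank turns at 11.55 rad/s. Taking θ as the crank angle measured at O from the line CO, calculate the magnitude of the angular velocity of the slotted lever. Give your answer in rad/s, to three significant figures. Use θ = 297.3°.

ω = 11.55 rad/s
Crank pin A relative to C: A = (d + r cosθ, r sinθ); lever angle φ = atan2(r sinθ, d + r cosθ).
Differentiating tanφ: φ̇ = rω(d cosθ + r)/(d² + r² + 2dr cosθ).
d² + r² + 2dr cosθ = |CA|² = 0.0827425 m²;  d cosθ + r = +0.19381 m.
|ω_lever| = |0.0841·11.55·+0.19381| / 0.0827425 = 2.2752 rad/s.

2.28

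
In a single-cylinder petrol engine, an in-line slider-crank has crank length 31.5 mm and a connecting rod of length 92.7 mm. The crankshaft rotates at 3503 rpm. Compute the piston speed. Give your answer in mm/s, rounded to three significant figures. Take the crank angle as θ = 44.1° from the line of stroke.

10100

ω = 2π·3503/60 = 366.8 rad/s
For an in-line slider-crank, x = r cosθ + √(L² − r² sin²θ), so v = −rω sinθ·[1 + r cosθ/√(L² − r² sin²θ)].
With r = 0.0315 m, L = 0.0927 m, θ = 44.1°: √(L² − r² sin²θ) = 0.090071 m.
v = −0.0315·366.8·0.69591·[1 + 0.0315·0.71813/0.090071] = -10.061 m/s.
|v| = 10.061 m/s = 10061 mm/s.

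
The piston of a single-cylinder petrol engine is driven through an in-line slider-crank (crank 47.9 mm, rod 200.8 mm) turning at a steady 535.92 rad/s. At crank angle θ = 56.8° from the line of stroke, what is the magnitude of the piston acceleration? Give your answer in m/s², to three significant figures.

ω = 535.9 rad/s
x(θ) = r cosθ + √(L² − r² sin²θ); with ω constant, a = ω²·d²x/dθ².
d²x/dθ² = −r cosθ − r²(cos2θ)/√u − r⁴ sin²2θ/(4u^{3/2}),  u = L² − r² sin²θ = 0.0387142 m².
Substituting r = 0.0479 m, L = 0.2008 m, θ = 56.8°: d²x/dθ² = -0.021705 m.
a = ω²·d²x/dθ² = (535.9)²·(-0.021705) = -6233.9 m/s²;  |a| = 6233.9 m/s².

6230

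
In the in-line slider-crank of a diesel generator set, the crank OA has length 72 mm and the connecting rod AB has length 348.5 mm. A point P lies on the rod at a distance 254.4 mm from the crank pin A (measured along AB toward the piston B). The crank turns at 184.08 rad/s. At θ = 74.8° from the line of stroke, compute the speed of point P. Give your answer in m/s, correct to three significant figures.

13.3

ω = 184.1 rad/s.  Crank-pin speed |V_A| = rω = 13.254 m/s, perpendicular to OA.
Rod angle: sinφ = −(r/L) sinθ ⇒ φ = -11.500°; ω_rod = −rω cosθ/√(L²−r²sin²θ) = -10.176 rad/s.
V_P = V_A + ω_rod × AP, with AP = 0.2544 m along the rod.
Components: V_Px = −rω sinθ − a·ω_rod·sinφ = -13.306 m/s;  V_Py = rω cosθ + a·ω_rod·cosφ = +0.9383 m/s.
|V_P| = √(V_Px² + V_Py²) = 13.339 m/s.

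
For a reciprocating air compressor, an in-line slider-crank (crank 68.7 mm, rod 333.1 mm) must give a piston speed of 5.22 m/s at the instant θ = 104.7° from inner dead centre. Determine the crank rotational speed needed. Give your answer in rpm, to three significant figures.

For an in-line slider-crank, |v_piston| = rω|sinθ|·[1 + r cosθ/√(L² − r² sin²θ)].
With r = 0.0687 m, L = 0.3331 m, θ = 104.7°: the bracketed kinematic factor |dx/dθ| = 0.062902 m.
ω = v/|dx/dθ| = 5.22/0.062902 = 82.986 rad/s.
N = 60ω/(2π) = 792.46 rpm.

792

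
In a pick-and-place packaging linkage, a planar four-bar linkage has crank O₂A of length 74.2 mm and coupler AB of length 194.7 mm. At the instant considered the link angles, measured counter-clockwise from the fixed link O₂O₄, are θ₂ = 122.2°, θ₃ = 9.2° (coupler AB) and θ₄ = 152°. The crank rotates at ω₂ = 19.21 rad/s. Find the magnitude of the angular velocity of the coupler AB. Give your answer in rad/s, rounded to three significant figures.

ω₂ = 19.21 rad/s
Differentiating the loop-closure r₂e^{iθ₂}+r₃e^{iθ₃}=r₁+r₄e^{iθ₄} gives r₂ω₂e^{iθ₂}+r₃ω₃e^{iθ₃}=r₄ω₄e^{iθ₄}.
Eliminating the other unknown: ω₃ = r₂ω₂ sin(θ₄−θ₂) / [r₃ sin(θ₃−θ₄)].
Numerator sine = +0.49697; denominator sine = -0.60460.
Result = 0.0742·19.21·(+0.49697) / (0.1947·(-0.60460)) = -6.0177 rad/s; magnitude 6.0177 rad/s.

6.02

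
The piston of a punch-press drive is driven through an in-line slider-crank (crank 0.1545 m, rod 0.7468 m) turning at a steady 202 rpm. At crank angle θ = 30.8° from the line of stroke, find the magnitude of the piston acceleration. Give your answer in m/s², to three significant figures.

66.3

ω = 2π·202/60 = 21.15 rad/s
x(θ) = r cosθ + √(L² − r² sin²θ); with ω constant, a = ω²·d²x/dθ².
d²x/dθ² = −r cosθ − r²(cos2θ)/√u − r⁴ sin²2θ/(4u^{3/2}),  u = L² − r² sin²θ = 0.551452 m².
Substituting r = 0.1545 m, L = 0.7468 m, θ = 30.8°: d²x/dθ² = -0.14827 m.
a = ω²·d²x/dθ² = (21.15)²·(-0.14827) = -66.344 m/s²;  |a| = 66.344 m/s².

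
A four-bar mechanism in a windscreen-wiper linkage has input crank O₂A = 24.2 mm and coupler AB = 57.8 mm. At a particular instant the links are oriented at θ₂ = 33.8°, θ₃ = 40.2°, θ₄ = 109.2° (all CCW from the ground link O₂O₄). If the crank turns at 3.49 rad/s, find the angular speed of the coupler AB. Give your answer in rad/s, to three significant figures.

1.51

ω₂ = 3.49 rad/s
Differentiating the loop-closure r₂e^{iθ₂}+r₃e^{iθ₃}=r₁+r₄e^{iθ₄} gives r₂ω₂e^{iθ₂}+r₃ω₃e^{iθ₃}=r₄ω₄e^{iθ₄}.
Eliminating the other unknown: ω₃ = r₂ω₂ sin(θ₄−θ₂) / [r₃ sin(θ₃−θ₄)].
Numerator sine = +0.96771; denominator sine = -0.93358.
Result = 0.0242·3.49·(+0.96771) / (0.0578·(-0.93358)) = -1.5146 rad/s; magnitude 1.5146 rad/s.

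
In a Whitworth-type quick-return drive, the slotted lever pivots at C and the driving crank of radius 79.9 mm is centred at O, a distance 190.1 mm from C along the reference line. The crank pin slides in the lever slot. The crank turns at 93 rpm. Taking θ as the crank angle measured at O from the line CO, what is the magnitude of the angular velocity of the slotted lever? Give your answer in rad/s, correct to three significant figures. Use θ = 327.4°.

2.74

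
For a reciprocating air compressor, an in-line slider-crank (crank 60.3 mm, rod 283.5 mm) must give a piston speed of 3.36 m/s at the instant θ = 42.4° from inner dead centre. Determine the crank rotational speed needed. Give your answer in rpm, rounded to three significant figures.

681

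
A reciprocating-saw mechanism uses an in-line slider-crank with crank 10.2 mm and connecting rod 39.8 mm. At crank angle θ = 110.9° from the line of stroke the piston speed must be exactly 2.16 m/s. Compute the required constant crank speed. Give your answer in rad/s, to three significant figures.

For an in-line slider-crank, |v_piston| = rω|sinθ|·[1 + r cosθ/√(L² − r² sin²θ)].
With r = 0.0102 m, L = 0.0398 m, θ = 110.9°: the bracketed kinematic factor |dx/dθ| = 0.0086316 m.
ω = v/|dx/dθ| = 2.16/0.0086316 = 250.24 rad/s.

250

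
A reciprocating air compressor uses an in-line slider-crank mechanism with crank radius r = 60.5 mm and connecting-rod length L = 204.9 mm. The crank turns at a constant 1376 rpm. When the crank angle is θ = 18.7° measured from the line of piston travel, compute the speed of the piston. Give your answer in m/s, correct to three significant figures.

ω = 2π·1376/60 = 144.1 rad/s
For an in-line slider-crank, x = r cosθ + √(L² − r² sin²θ), so v = −rω sinθ·[1 + r cosθ/√(L² − r² sin²θ)].
With r = 0.0605 m, L = 0.2049 m, θ = 18.7°: √(L² − r² sin²θ) = 0.20398 m.
v = −0.0605·144.1·0.32061·[1 + 0.0605·0.94721/0.20398] = -3.5802 m/s.
|v| = 3.5802 m/s.

3.58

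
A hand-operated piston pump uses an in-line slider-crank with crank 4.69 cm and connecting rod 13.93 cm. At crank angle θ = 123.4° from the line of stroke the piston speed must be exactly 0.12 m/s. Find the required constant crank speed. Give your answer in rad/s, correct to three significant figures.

For an in-line slider-crank, |v_piston| = rω|sinθ|·[1 + r cosθ/√(L² − r² sin²θ)].
With r = 0.0469 m, L = 0.1393 m, θ = 123.4°: the bracketed kinematic factor |dx/dθ| = 0.031593 m.
ω = v/|dx/dθ| = 0.12/0.031593 = 3.7983 rad/s.

3.80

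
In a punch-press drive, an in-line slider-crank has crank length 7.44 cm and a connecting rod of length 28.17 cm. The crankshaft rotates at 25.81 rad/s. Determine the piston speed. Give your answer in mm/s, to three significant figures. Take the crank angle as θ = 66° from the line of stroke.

ω = 25.81 rad/s
For an in-line slider-crank, x = r cosθ + √(L² − r² sin²θ), so v = −rω sinθ·[1 + r cosθ/√(L² − r² sin²θ)].
With r = 0.0744 m, L = 0.2817 m, θ = 66°: √(L² − r² sin²θ) = 0.27338 m.
v = −0.0744·25.81·0.91355·[1 + 0.0744·0.40674/0.27338] = -1.9484 m/s.
|v| = 1.9484 m/s = 1948.4 mm/s.

1950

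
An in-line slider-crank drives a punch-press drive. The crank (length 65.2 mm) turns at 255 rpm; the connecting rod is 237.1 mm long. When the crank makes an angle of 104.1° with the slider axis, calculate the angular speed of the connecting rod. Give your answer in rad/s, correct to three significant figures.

1.86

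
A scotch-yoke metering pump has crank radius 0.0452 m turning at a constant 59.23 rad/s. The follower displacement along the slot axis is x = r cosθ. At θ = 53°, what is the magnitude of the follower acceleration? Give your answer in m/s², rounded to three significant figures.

ω = 59.23 rad/s
x = r cosθ ⇒ ẍ = −rω² cosθ (ω constant).
|a| = rω²|cosθ| = 0.0452·(59.23)²·|cos 53°| = 95.43 m/s².

95.4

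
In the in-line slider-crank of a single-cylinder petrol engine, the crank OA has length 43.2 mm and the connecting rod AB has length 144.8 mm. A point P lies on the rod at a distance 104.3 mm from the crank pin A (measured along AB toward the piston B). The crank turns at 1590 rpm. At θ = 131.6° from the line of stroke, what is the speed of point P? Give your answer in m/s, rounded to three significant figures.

ω = 166.5 rad/s.  Crank-pin speed |V_A| = rω = 7.193 m/s, perpendicular to OA.
Rod angle: sinφ = −(r/L) sinθ ⇒ φ = -12.891°; ω_rod = −rω cosθ/√(L²−r²sin²θ) = +33.834 rad/s.
V_P = V_A + ω_rod × AP, with AP = 0.1043 m along the rod.
Components: V_Px = −rω sinθ − a·ω_rod·sinφ = -4.5916 m/s;  V_Py = rω cosθ + a·ω_rod·cosφ = -1.3357 m/s.
|V_P| = √(V_Px² + V_Py²) = 4.782 m/s.

4.78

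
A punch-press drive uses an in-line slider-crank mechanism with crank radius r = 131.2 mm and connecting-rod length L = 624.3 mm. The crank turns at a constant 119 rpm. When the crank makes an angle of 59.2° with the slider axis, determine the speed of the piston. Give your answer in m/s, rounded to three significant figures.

1.56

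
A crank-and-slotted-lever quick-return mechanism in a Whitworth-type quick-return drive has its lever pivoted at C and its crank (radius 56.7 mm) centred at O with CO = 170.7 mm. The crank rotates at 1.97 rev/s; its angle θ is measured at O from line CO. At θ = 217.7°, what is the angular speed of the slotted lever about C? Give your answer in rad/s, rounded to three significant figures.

3.23

ω = 12.38 rad/s (from 1.97 rev/s).
Crank pin A relative to C: A = (d + r cosθ, r sinθ); lever angle φ = atan2(r sinθ, d + r cosθ).
Differentiating tanφ: φ̇ = rω(d cosθ + r)/(d² + r² + 2dr cosθ).
d² + r² + 2dr cosθ = |CA|² = 0.0170374 m²;  d cosθ + r = -0.078362 m.
|ω_lever| = |0.0567·12.38·-0.078362| / 0.0170374 = 3.228 rad/s.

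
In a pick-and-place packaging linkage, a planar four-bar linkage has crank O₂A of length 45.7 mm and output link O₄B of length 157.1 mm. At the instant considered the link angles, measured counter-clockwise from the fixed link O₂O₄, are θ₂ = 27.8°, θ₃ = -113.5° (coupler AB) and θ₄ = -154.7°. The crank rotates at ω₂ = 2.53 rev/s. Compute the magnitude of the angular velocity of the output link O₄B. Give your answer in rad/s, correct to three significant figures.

4.39

ω₂ = 15.9 rad/s (from 2.53 rev/s).
Differentiating the loop-closure r₂e^{iθ₂}+r₃e^{iθ₃}=r₁+r₄e^{iθ₄} gives r₂ω₂e^{iθ₂}+r₃ω₃e^{iθ₃}=r₄ω₄e^{iθ₄}.
Eliminating the other unknown: ω₄ = r₂ω₂ sin(θ₂−θ₃) / [r₄ sin(θ₄−θ₃)].
Numerator sine = +0.62524; denominator sine = -0.65869.
Result = 0.0457·15.9·(+0.62524) / (0.1571·(-0.65869)) = -4.3894 rad/s; magnitude 4.3894 rad/s.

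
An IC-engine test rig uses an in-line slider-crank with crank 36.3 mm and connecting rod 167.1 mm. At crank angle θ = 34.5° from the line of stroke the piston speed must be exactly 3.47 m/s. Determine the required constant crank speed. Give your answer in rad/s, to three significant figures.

For an in-line slider-crank, |v_piston| = rω|sinθ|·[1 + r cosθ/√(L² − r² sin²θ)].
With r = 0.0363 m, L = 0.1671 m, θ = 34.5°: the bracketed kinematic factor |dx/dθ| = 0.02427 m.
ω = v/|dx/dθ| = 3.47/0.02427 = 142.98 rad/s.

143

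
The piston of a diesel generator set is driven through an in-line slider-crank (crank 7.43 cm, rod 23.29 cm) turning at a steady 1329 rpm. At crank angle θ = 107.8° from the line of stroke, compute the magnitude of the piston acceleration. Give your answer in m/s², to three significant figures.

ω = 2π·1329/60 = 139.2 rad/s
x(θ) = r cosθ + √(L² − r² sin²θ); with ω constant, a = ω²·d²x/dθ².
d²x/dθ² = −r cosθ − r²(cos2θ)/√u − r⁴ sin²2θ/(4u^{3/2}),  u = L² − r² sin²θ = 0.0492378 m².
Substituting r = 0.0743 m, L = 0.2329 m, θ = 107.8°: d²x/dθ² = +0.042706 m.
a = ω²·d²x/dθ² = (139.2)²·(+0.042706) = +827.17 m/s²;  |a| = 827.17 m/s².

827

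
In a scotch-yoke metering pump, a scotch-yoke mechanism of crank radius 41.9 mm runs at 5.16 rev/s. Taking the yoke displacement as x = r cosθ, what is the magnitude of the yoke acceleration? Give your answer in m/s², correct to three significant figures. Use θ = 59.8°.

22.2

ω = 32.42 rad/s (from 5.16 rev/s).
x = r cosθ ⇒ ẍ = −rω² cosθ (ω constant).
|a| = rω²|cosθ| = 0.0419·(32.42)²·|cos 59.8°| = 22.154 m/s².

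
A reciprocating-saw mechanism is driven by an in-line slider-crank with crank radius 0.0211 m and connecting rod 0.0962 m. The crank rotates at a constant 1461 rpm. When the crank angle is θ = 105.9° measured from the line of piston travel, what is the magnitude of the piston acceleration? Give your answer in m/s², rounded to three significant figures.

229

ω = 2π·1461/60 = 153 rad/s
x(θ) = r cosθ + √(L² − r² sin²θ); with ω constant, a = ω²·d²x/dθ².
d²x/dθ² = −r cosθ − r²(cos2θ)/√u − r⁴ sin²2θ/(4u^{3/2}),  u = L² − r² sin²θ = 0.00884264 m².
Substituting r = 0.0211 m, L = 0.0962 m, θ = 105.9°: d²x/dθ² = +0.0097878 m.
a = ω²·d²x/dθ² = (153)²·(+0.0097878) = +229.11 m/s²;  |a| = 229.11 m/s².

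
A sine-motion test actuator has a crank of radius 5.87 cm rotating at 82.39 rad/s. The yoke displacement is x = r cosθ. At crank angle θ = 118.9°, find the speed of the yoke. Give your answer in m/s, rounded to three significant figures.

4.23

ω = 82.39 rad/s
x = r cosθ ⇒ ẋ = −rω sinθ.
|v| = rω|sinθ| = 0.0587·82.39·|sin 118.9°| = 4.234 m/s.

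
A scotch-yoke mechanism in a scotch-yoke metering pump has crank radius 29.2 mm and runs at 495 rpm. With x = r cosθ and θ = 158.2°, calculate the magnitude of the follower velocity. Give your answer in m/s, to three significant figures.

0.562

ω = 51.84 rad/s (from 495 rpm).
x = r cosθ ⇒ ẋ = −rω sinθ.
|v| = rω|sinθ| = 0.0292·51.84·|sin 158.2°| = 0.56211 m/s.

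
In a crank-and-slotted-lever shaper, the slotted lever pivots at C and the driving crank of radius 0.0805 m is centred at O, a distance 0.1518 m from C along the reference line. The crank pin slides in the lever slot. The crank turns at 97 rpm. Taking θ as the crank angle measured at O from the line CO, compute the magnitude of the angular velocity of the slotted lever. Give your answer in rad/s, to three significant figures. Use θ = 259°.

ω = 10.16 rad/s (from 97 rpm).
Crank pin A relative to C: A = (d + r cosθ, r sinθ); lever angle φ = atan2(r sinθ, d + r cosθ).
Differentiating tanφ: φ̇ = rω(d cosθ + r)/(d² + r² + 2dr cosθ).
d² + r² + 2dr cosθ = |CA|² = 0.0248602 m²;  d cosθ + r = +0.051535 m.
|ω_lever| = |0.0805·10.16·+0.051535| / 0.0248602 = 1.6951 rad/s.

1.70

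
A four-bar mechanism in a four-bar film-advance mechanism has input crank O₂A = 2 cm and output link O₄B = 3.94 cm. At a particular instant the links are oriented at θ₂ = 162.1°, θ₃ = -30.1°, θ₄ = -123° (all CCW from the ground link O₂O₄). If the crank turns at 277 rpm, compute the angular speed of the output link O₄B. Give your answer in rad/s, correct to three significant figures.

ω₂ = 29.01 rad/s (from 277 rpm).
Differentiating the loop-closure r₂e^{iθ₂}+r₃e^{iθ₃}=r₁+r₄e^{iθ₄} gives r₂ω₂e^{iθ₂}+r₃ω₃e^{iθ₃}=r₄ω₄e^{iθ₄}.
Eliminating the other unknown: ω₄ = r₂ω₂ sin(θ₂−θ₃) / [r₄ sin(θ₄−θ₃)].
Numerator sine = -0.21132; denominator sine = -0.99872.
Result = 0.02·29.01·(-0.21132) / (0.0394·(-0.99872)) = +3.1157 rad/s; magnitude 3.1157 rad/s.

3.12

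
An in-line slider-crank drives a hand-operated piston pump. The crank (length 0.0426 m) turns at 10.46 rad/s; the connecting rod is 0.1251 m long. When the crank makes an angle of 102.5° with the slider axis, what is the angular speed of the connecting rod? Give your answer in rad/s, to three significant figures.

0.817

ω = 10.46 rad/s
The rod makes angle φ with the slider axis where L sinφ = r sinθ; differentiating, L cosφ·φ̇ = r ω cosθ.
L cosφ = √(L² − r² sin²θ) = 0.11798 m.
|ω_rod| = r ω |cosθ| / √(L² − r² sin²θ) = 0.0426·10.46·0.21644/0.11798 = 0.81744 rad/s.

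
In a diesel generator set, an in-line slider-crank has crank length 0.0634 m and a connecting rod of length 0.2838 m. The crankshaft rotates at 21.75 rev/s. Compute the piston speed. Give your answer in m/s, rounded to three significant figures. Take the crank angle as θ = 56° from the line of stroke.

ω = 2π·21.8 = 136.7 rad/s
For an in-line slider-crank, x = r cosθ + √(L² − r² sin²θ), so v = −rω sinθ·[1 + r cosθ/√(L² − r² sin²θ)].
With r = 0.0634 m, L = 0.2838 m, θ = 56°: √(L² − r² sin²θ) = 0.27889 m.
v = −0.0634·136.7·0.82904·[1 + 0.0634·0.55919/0.27889] = -8.096 m/s.
|v| = 8.096 m/s.

8.10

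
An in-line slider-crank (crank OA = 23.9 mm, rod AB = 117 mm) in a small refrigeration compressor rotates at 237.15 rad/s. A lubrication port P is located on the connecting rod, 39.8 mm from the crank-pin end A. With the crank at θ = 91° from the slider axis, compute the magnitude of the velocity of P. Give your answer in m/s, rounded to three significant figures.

5.66

ω = 237.2 rad/s.  Crank-pin speed |V_A| = rω = 5.6679 m/s, perpendicular to OA.
Rod angle: sinφ = −(r/L) sinθ ⇒ φ = -11.785°; ω_rod = −rω cosθ/√(L²−r²sin²θ) = +0.86366 rad/s.
V_P = V_A + ω_rod × AP, with AP = 0.0398 m along the rod.
Components: V_Px = −rω sinθ − a·ω_rod·sinφ = -5.66 m/s;  V_Py = rω cosθ + a·ω_rod·cosφ = -0.065269 m/s.
|V_P| = √(V_Px² + V_Py²) = 5.6604 m/s.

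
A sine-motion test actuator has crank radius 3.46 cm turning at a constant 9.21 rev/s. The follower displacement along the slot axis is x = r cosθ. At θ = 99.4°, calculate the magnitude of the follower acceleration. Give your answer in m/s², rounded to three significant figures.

18.9

ω = 57.87 rad/s (from 9.21 rev/s).
x = r cosθ ⇒ ẍ = −rω² cosθ (ω constant).
|a| = rω²|cosθ| = 0.0346·(57.87)²·|cos 99.4°| = 18.924 m/s².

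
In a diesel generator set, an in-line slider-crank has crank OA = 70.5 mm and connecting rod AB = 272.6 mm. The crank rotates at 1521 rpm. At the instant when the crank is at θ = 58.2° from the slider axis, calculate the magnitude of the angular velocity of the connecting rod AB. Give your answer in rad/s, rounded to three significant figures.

22.3

ω = 159.3 rad/s (converted from 1521 rpm).
The rod makes angle φ with the slider axis where L sinφ = r sinθ; differentiating, L cosφ·φ̇ = r ω cosθ.
L cosφ = √(L² − r² sin²θ) = 0.26593 m.
|ω_rod| = r ω |cosθ| / √(L² − r² sin²θ) = 0.0705·159.3·0.52696/0.26593 = 22.251 rad/s.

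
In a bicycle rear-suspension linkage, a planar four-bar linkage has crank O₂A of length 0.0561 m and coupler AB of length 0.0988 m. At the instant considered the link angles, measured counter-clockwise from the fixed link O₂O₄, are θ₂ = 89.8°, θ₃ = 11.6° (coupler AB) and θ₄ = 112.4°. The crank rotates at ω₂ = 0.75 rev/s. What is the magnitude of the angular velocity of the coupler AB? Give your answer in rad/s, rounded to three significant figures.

1.05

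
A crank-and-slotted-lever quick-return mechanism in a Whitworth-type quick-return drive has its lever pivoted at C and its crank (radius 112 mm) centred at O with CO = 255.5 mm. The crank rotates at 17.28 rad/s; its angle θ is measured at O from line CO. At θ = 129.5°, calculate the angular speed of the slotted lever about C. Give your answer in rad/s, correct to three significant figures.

2.36

ω = 17.28 rad/s
Crank pin A relative to C: A = (d + r cosθ, r sinθ); lever angle φ = atan2(r sinθ, d + r cosθ).
Differentiating tanφ: φ̇ = rω(d cosθ + r)/(d² + r² + 2dr cosθ).
d² + r² + 2dr cosθ = |CA|² = 0.0414202 m²;  d cosθ + r = -0.050518 m.
|ω_lever| = |0.112·17.28·-0.050518| / 0.0414202 = 2.3605 rad/s.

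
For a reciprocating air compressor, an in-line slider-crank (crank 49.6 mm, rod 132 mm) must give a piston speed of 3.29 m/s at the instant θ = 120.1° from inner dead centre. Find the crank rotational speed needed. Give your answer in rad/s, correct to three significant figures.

95.7

For an in-line slider-crank, |v_piston| = rω|sinθ|·[1 + r cosθ/√(L² − r² sin²θ)].
With r = 0.0496 m, L = 0.132 m, θ = 120.1°: the bracketed kinematic factor |dx/dθ| = 0.034361 m.
ω = v/|dx/dθ| = 3.29/0.034361 = 95.749 rad/s.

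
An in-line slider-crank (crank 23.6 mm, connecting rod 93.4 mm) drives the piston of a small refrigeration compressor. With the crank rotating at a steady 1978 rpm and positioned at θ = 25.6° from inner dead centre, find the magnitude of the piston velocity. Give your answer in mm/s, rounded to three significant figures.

ω = 2π·1978/60 = 207.1 rad/s
For an in-line slider-crank, x = r cosθ + √(L² − r² sin²θ), so v = −rω sinθ·[1 + r cosθ/√(L² − r² sin²θ)].
With r = 0.0236 m, L = 0.0934 m, θ = 25.6°: √(L² − r² sin²θ) = 0.092842 m.
v = −0.0236·207.1·0.43209·[1 + 0.0236·0.90183/0.092842] = -2.5964 m/s.
|v| = 2.5964 m/s = 2596.4 mm/s.

2600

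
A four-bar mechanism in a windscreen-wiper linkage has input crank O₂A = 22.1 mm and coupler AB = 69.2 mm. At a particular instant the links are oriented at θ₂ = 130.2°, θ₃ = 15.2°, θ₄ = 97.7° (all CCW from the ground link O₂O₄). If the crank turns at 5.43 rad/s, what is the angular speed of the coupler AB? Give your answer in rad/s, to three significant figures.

ω₂ = 5.43 rad/s
Differentiating the loop-closure r₂e^{iθ₂}+r₃e^{iθ₃}=r₁+r₄e^{iθ₄} gives r₂ω₂e^{iθ₂}+r₃ω₃e^{iθ₃}=r₄ω₄e^{iθ₄}.
Eliminating the other unknown: ω₃ = r₂ω₂ sin(θ₄−θ₂) / [r₃ sin(θ₃−θ₄)].
Numerator sine = -0.53730; denominator sine = -0.99144.
Result = 0.0221·5.43·(-0.53730) / (0.0692·(-0.99144)) = +0.9398 rad/s; magnitude 0.9398 rad/s.

0.940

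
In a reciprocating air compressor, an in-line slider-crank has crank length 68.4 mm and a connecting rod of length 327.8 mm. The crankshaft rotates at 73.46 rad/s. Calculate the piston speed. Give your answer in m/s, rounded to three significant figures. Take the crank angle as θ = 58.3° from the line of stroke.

4.75

ω = 73.46 rad/s
For an in-line slider-crank, x = r cosθ + √(L² − r² sin²θ), so v = −rω sinθ·[1 + r cosθ/√(L² − r² sin²θ)].
With r = 0.0684 m, L = 0.3278 m, θ = 58.3°: √(L² − r² sin²θ) = 0.32259 m.
v = −0.0684·73.46·0.85081·[1 + 0.0684·0.52547/0.32259] = -4.7514 m/s.
|v| = 4.7514 m/s.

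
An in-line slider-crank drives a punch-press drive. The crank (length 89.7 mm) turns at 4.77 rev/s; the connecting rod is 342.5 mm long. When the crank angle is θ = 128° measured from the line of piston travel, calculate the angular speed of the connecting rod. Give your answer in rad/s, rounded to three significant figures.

4.94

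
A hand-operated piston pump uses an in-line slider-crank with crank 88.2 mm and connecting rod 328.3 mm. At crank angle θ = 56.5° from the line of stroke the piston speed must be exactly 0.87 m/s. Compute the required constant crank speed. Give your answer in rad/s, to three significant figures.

10.3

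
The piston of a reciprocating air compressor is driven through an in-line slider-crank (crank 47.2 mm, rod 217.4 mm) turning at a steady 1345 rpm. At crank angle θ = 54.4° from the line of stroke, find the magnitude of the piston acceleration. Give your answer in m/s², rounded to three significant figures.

ω = 2π·1345/60 = 140.8 rad/s
x(θ) = r cosθ + √(L² − r² sin²θ); with ω constant, a = ω²·d²x/dθ².
d²x/dθ² = −r cosθ − r²(cos2θ)/√u − r⁴ sin²2θ/(4u^{3/2}),  u = L² − r² sin²θ = 0.0457899 m².
Substituting r = 0.0472 m, L = 0.2174 m, θ = 54.4°: d²x/dθ² = -0.024235 m.
a = ω²·d²x/dθ² = (140.8)²·(-0.024235) = -480.77 m/s²;  |a| = 480.77 m/s².

481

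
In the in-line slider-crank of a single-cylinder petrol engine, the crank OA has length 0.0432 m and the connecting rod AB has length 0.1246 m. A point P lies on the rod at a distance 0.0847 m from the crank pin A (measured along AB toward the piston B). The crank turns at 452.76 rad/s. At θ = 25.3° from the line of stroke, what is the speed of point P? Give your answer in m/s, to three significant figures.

11.6

ω = 452.8 rad/s.  Crank-pin speed |V_A| = rω = 19.559 m/s, perpendicular to OA.
Rod angle: sinφ = −(r/L) sinθ ⇒ φ = -8.521°; ω_rod = −rω cosθ/√(L²−r²sin²θ) = -143.5 rad/s.
V_P = V_A + ω_rod × AP, with AP = 0.0847 m along the rod.
Components: V_Px = −rω sinθ − a·ω_rod·sinφ = -10.16 m/s;  V_Py = rω cosθ + a·ω_rod·cosφ = +5.6626 m/s.
|V_P| = √(V_Px² + V_Py²) = 11.631 m/s.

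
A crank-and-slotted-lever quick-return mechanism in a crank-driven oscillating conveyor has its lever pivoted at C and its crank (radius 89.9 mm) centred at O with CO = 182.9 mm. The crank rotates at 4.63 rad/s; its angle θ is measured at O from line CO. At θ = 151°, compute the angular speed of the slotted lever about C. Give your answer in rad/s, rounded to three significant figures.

ω = 4.63 rad/s
Crank pin A relative to C: A = (d + r cosθ, r sinθ); lever angle φ = atan2(r sinθ, d + r cosθ).
Differentiating tanφ: φ̇ = rω(d cosθ + r)/(d² + r² + 2dr cosθ).
d² + r² + 2dr cosθ = |CA|² = 0.0127722 m²;  d cosθ + r = -0.070068 m.
|ω_lever| = |0.0899·4.63·-0.070068| / 0.0127722 = 2.2835 rad/s.

2.28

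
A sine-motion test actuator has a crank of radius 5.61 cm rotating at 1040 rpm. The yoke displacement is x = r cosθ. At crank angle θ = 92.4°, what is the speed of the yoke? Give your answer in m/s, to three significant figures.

ω = 108.9 rad/s (from 1040 rpm).
x = r cosθ ⇒ ẋ = −rω sinθ.
|v| = rω|sinθ| = 0.0561·108.9·|sin 92.4°| = 6.1044 m/s.

6.10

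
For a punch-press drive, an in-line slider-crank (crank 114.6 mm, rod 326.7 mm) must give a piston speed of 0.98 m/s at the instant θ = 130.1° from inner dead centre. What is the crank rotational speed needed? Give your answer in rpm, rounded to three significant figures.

139

For an in-line slider-crank, |v_piston| = rω|sinθ|·[1 + r cosθ/√(L² − r² sin²θ)].
With r = 0.1146 m, L = 0.3267 m, θ = 130.1°: the bracketed kinematic factor |dx/dθ| = 0.0671 m.
ω = v/|dx/dθ| = 0.98/0.0671 = 14.605 rad/s.
N = 60ω/(2π) = 139.47 rpm.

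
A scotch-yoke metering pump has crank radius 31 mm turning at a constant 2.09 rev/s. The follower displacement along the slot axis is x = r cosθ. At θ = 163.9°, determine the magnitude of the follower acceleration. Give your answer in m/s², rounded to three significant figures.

5.14

ω = 13.13 rad/s (from 2.09 rev/s).
x = r cosθ ⇒ ẍ = −rω² cosθ (ω constant).
|a| = rω²|cosθ| = 0.031·(13.13)²·|cos 163.9°| = 5.1361 m/s².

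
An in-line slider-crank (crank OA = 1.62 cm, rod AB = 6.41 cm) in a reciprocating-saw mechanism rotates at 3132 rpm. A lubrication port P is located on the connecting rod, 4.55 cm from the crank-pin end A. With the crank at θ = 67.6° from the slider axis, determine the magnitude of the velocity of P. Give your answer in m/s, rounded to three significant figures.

5.29

ω = 328 rad/s.  Crank-pin speed |V_A| = rω = 5.3133 m/s, perpendicular to OA.
Rod angle: sinφ = −(r/L) sinθ ⇒ φ = -13.513°; ω_rod = −rω cosθ/√(L²−r²sin²θ) = -32.487 rad/s.
V_P = V_A + ω_rod × AP, with AP = 0.0455 m along the rod.
Components: V_Px = −rω sinθ − a·ω_rod·sinφ = -5.2578 m/s;  V_Py = rω cosθ + a·ω_rod·cosφ = +0.58752 m/s.
|V_P| = √(V_Px² + V_Py²) = 5.2905 m/s.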